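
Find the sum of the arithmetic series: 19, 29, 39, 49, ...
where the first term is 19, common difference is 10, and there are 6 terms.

Sₙ = n/2 × (first + last)
Last term = a + (n-1)d = 19 + (6-1)×10 = 69
S_6 = 6/2 × (19 + 69)
S_6 = 6/2 × 88 = 264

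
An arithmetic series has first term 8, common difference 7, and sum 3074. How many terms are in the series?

Using S = n/2 × [2a + (n-1)d]
3074 = n/2 × [2(8) + (n-1)(7)]
3074 = n/2 × [16 + 7n - 7]
6148 = n × [9 + 7n]
7n² + (9)n - 6148 = 0
Discriminant: Δ = (9)² - 4(7)(-6148) = 81 + 172144 = 172225
√Δ = 415
n = [-(9) + √Δ] / (2·7) = (-9 + 415) / 14 = 406 / 14 = 29
(The negative root is discarded since n must be a positive integer.)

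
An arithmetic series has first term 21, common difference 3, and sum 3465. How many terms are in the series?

Using S = n/2 × [2a + (n-1)d]
3465 = n/2 × [2(21) + (n-1)(3)]
3465 = n/2 × [42 + 3n - 3]
6930 = n × [39 + 3n]
3n² + (39)n - 6930 = 0
Discriminant: Δ = (39)² - 4(3)(-6930) = 1521 + 83160 = 84681
√Δ = 291
n = [-(39) + √Δ] / (2·3) = (-39 + 291) / 6 = 252 / 6 = 42
(The negative root is discarded since n must be a positive integer.)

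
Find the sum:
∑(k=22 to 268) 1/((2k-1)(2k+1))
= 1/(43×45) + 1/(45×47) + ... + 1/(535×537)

Partial fractions: 1/((2k-1)(2k+1)) = (1/2)[1/(2k-1) - 1/(2k+1)]
The series telescopes:
= (1/2)[1/43 - 1/537]
= 247/23091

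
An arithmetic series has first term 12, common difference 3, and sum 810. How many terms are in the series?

Using S = n/2 × [2a + (n-1)d]
810 = n/2 × [2(12) + (n-1)(3)]
810 = n/2 × [24 + 3n - 3]
1620 = n × [21 + 3n]
3n² + (21)n - 1620 = 0
Discriminant: Δ = (21)² - 4(3)(-1620) = 441 + 19440 = 19881
√Δ = 141
n = [-(21) + √Δ] / (2·3) = (-21 + 141) / 6 = 120 / 6 = 20
(The negative root is discarded since n must be a positive integer.)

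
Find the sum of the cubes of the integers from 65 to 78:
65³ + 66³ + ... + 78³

Use ∑_{k=1}^{n} k³ = [n(n+1)/2]², then subtract the first 64 terms.
∑_{k=1}^{78} k³ = [78×79/2]² = 3081² = 9492561
∑_{k=1}^{64} k³ = [64×65/2]² = 2080² = 4326400
∑_{k=65}^{78} k³ = 9492561 - 4326400 = 5166161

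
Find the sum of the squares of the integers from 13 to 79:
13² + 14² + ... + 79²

Use ∑_{k=1}^{n} k² = n(n+1)(2n+1)/6, then subtract the first 12 terms.
∑_{k=1}^{79} k² = 79×80×159/6 = 167480
∑_{k=1}^{12} k² = 12×13×25/6 = 650
∑_{k=13}^{79} k² = 167480 - 650 = 166830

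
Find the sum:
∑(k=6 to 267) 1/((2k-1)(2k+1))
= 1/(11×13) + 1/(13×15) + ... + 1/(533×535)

Partial fractions: 1/((2k-1)(2k+1)) = (1/2)[1/(2k-1) - 1/(2k+1)]
The series telescopes:
= (1/2)[1/11 - 1/535]
= 262/5885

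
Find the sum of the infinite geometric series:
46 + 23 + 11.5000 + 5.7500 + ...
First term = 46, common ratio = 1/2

For |r| < 1, S = a / (1 - r)
S = 46 / (1 - (1/2))
S = 46 / (1/2)
S = 92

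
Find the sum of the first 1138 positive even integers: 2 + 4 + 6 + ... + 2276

Sum of first n even numbers = n(n+1)
= 1138×1139
= 1296182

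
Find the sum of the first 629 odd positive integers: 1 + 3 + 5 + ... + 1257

Sum of first n odd numbers = n²
= 629²
= 395641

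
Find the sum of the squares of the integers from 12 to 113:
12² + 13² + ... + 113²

Use ∑_{k=1}^{n} k² = n(n+1)(2n+1)/6, then subtract the first 11 terms.
∑_{k=1}^{113} k² = 113×114×227/6 = 487369
∑_{k=1}^{11} k² = 11×12×23/6 = 506
∑_{k=12}^{113} k² = 487369 - 506 = 486863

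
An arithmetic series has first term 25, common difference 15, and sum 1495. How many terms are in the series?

Using S = n/2 × [2a + (n-1)d]
1495 = n/2 × [2(25) + (n-1)(15)]
1495 = n/2 × [50 + 15n - 15]
2990 = n × [35 + 15n]
15n² + (35)n - 2990 = 0
Discriminant: Δ = (35)² - 4(15)(-2990) = 1225 + 179400 = 180625
√Δ = 425
n = [-(35) + √Δ] / (2·15) = (-35 + 425) / 30 = 390 / 30 = 13
(The negative root is discarded since n must be a positive integer.)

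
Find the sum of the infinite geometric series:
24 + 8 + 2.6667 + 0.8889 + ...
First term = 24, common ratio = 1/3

For |r| < 1, S = a / (1 - r)
S = 24 / (1 - (1/3))
S = 24 / (2/3)
S = 36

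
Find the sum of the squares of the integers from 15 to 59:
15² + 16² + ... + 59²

Use ∑_{k=1}^{n} k² = n(n+1)(2n+1)/6, then subtract the first 14 terms.
∑_{k=1}^{59} k² = 59×60×119/6 = 70210
∑_{k=1}^{14} k² = 14×15×29/6 = 1015
∑_{k=15}^{59} k² = 70210 - 1015 = 69195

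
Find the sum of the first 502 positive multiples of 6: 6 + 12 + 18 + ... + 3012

Factor out 6: = 6(1 + 2 + ... + 502) = 6 × n(n+1)/2
= 6 × 502×503/2
= 6 × 126253
= 757518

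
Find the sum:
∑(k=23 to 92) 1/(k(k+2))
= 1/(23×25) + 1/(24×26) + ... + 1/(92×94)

Partial fractions: 1/(k(k+2)) = (1/2)[1/k - 1/(k+2)]
Telescoping leaves the first two and last two terms:
= (1/2)[1/23 + 1/24 - 1/93 - 1/94]
= 51275/1608528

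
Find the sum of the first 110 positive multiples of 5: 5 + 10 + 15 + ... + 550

Factor out 5: = 5(1 + 2 + ... + 110) = 5 × n(n+1)/2
= 5 × 110×111/2
= 5 × 6105
= 30525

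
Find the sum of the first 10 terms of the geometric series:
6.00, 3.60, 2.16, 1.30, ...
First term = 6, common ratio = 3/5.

Sₙ = a(1 - rⁿ) / (1 - r)
S_10 = 6(1 - (3/5)^10) / (1 - (3/5))
S_10 = 6(1 - (59049/9765625)) / (2/5)
S_10 = 29119728/1953125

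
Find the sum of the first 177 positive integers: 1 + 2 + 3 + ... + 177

Formula: ∑k = n(n+1)/2
= 177×178/2
= 31506/2
= 15753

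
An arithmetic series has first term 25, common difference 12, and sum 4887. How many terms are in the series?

Using S = n/2 × [2a + (n-1)d]
4887 = n/2 × [2(25) + (n-1)(12)]
4887 = n/2 × [50 + 12n - 12]
9774 = n × [38 + 12n]
12n² + (38)n - 9774 = 0
Discriminant: Δ = (38)² - 4(12)(-9774) = 1444 + 469152 = 470596
√Δ = 686
n = [-(38) + √Δ] / (2·12) = (-38 + 686) / 24 = 648 / 24 = 27
(The negative root is discarded since n must be a positive integer.)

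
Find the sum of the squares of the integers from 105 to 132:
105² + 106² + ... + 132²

Use ∑_{k=1}^{n} k² = n(n+1)(2n+1)/6, then subtract the first 104 terms.
∑_{k=1}^{132} k² = 132×133×265/6 = 775390
∑_{k=1}^{104} k² = 104×105×209/6 = 380380
∑_{k=105}^{132} k² = 775390 - 380380 = 395010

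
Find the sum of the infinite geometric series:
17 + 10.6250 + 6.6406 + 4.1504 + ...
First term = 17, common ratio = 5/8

For |r| < 1, S = a / (1 - r)
S = 17 / (1 - (5/8))
S = 17 / (3/8)
S = 136/3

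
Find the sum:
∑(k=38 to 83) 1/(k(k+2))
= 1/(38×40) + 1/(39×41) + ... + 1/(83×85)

Partial fractions: 1/(k(k+2)) = (1/2)[1/k - 1/(k+2)]
Telescoping leaves the first two and last two terms:
= (1/2)[1/38 + 1/39 - 1/84 - 1/85]
= 16629/1175720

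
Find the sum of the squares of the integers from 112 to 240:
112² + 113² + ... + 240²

Use ∑_{k=1}^{n} k² = n(n+1)(2n+1)/6, then subtract the first 111 terms.
∑_{k=1}^{240} k² = 240×241×481/6 = 4636840
∑_{k=1}^{111} k² = 111×112×223/6 = 462056
∑_{k=112}^{240} k² = 4636840 - 462056 = 4174784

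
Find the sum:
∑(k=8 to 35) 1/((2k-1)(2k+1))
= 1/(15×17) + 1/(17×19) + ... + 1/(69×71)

Partial fractions: 1/((2k-1)(2k+1)) = (1/2)[1/(2k-1) - 1/(2k+1)]
The series telescopes:
= (1/2)[1/15 - 1/71]
= 28/1065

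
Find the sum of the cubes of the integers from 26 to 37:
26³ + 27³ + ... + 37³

Use ∑_{k=1}^{n} k³ = [n(n+1)/2]², then subtract the first 25 terms.
∑_{k=1}^{37} k³ = [37×38/2]² = 703² = 494209
∑_{k=1}^{25} k³ = [25×26/2]² = 325² = 105625
∑_{k=26}^{37} k³ = 494209 - 105625 = 388584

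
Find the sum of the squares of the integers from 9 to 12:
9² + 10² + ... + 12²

Use ∑_{k=1}^{n} k² = n(n+1)(2n+1)/6, then subtract the first 8 terms.
∑_{k=1}^{12} k² = 12×13×25/6 = 650
∑_{k=1}^{8} k² = 8×9×17/6 = 204
∑_{k=9}^{12} k² = 650 - 204 = 446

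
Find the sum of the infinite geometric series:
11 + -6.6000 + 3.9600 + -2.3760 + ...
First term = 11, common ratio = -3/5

For |r| < 1, S = a / (1 - r)
S = 11 / (1 - (-3/5))
S = 11 / (8/5)
S = 55/8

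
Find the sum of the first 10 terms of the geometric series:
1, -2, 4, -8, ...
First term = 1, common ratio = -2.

Sₙ = a(1 - rⁿ) / (1 - r)
S_10 = 1(1 - (-2)^10) / (1 - (-2))
S_10 = 1(1 - 1024) / (3)
S_10 = -341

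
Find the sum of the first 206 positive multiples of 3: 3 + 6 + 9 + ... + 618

Factor out 3: = 3(1 + 2 + ... + 206) = 3 × n(n+1)/2
= 3 × 206×207/2
= 3 × 21321
= 63963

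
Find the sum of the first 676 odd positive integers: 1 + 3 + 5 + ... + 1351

Sum of first n odd numbers = n²
= 676²
= 456976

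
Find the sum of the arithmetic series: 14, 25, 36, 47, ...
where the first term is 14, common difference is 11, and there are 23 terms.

Sₙ = n/2 × (first + last)
Last term = a + (n-1)d = 14 + (23-1)×11 = 256
S_23 = 23/2 × (14 + 256)
S_23 = 23/2 × 270 = 3105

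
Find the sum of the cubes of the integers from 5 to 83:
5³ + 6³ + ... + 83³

Use ∑_{k=1}^{n} k³ = [n(n+1)/2]², then subtract the first 4 terms.
∑_{k=1}^{83} k³ = [83×84/2]² = 3486² = 12152196
∑_{k=1}^{4} k³ = [4×5/2]² = 10² = 100
∑_{k=5}^{83} k³ = 12152196 - 100 = 12152096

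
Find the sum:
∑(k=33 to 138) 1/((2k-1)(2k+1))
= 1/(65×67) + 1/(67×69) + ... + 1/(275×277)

Partial fractions: 1/((2k-1)(2k+1)) = (1/2)[1/(2k-1) - 1/(2k+1)]
The series telescopes:
= (1/2)[1/65 - 1/277]
= 106/18005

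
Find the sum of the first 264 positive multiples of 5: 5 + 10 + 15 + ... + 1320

Factor out 5: = 5(1 + 2 + ... + 264) = 5 × n(n+1)/2
= 5 × 264×265/2
= 5 × 34980
= 174900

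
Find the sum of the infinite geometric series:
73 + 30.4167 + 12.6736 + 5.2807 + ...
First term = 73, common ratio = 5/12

For |r| < 1, S = a / (1 - r)
S = 73 / (1 - (5/12))
S = 73 / (7/12)
S = 876/7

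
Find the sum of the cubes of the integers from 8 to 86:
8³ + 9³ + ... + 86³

Use ∑_{k=1}^{n} k³ = [n(n+1)/2]², then subtract the first 7 terms.
∑_{k=1}^{86} k³ = [86×87/2]² = 3741² = 13995081
∑_{k=1}^{7} k³ = [7×8/2]² = 28² = 784
∑_{k=8}^{86} k³ = 13995081 - 784 = 13994297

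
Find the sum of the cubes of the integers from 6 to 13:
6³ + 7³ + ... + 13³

Use ∑_{k=1}^{n} k³ = [n(n+1)/2]², then subtract the first 5 terms.
∑_{k=1}^{13} k³ = [13×14/2]² = 91² = 8281
∑_{k=1}^{5} k³ = [5×6/2]² = 15² = 225
∑_{k=6}^{13} k³ = 8281 - 225 = 8056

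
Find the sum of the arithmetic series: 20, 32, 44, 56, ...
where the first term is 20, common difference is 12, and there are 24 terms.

Sₙ = n/2 × (first + last)
Last term = a + (n-1)d = 20 + (24-1)×12 = 296
S_24 = 24/2 × (20 + 296)
S_24 = 24/2 × 316 = 3792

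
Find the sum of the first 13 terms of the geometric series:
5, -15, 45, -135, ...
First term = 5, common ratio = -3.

Sₙ = a(1 - rⁿ) / (1 - r)
S_13 = 5(1 - (-3)^13) / (1 - (-3))
S_13 = 5(1 - (-1594323)) / (4)
S_13 = 1992905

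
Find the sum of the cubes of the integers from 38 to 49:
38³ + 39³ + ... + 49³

Use ∑_{k=1}^{n} k³ = [n(n+1)/2]², then subtract the first 37 terms.
∑_{k=1}^{49} k³ = [49×50/2]² = 1225² = 1500625
∑_{k=1}^{37} k³ = [37×38/2]² = 703² = 494209
∑_{k=38}^{49} k³ = 1500625 - 494209 = 1006416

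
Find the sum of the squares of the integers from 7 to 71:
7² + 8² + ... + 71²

Use ∑_{k=1}^{n} k² = n(n+1)(2n+1)/6, then subtract the first 6 terms.
∑_{k=1}^{71} k² = 71×72×143/6 = 121836
∑_{k=1}^{6} k² = 6×7×13/6 = 91
∑_{k=7}^{71} k² = 121836 - 91 = 121745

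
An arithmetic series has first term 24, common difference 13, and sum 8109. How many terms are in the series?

Using S = n/2 × [2a + (n-1)d]
8109 = n/2 × [2(24) + (n-1)(13)]
8109 = n/2 × [48 + 13n - 13]
16218 = n × [35 + 13n]
13n² + (35)n - 16218 = 0
Discriminant: Δ = (35)² - 4(13)(-16218) = 1225 + 843336 = 844561
√Δ = 919
n = [-(35) + √Δ] / (2·13) = (-35 + 919) / 26 = 884 / 26 = 34
(The negative root is discarded since n must be a positive integer.)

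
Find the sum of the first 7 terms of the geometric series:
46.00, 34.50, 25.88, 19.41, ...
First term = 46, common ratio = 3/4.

Sₙ = a(1 - rⁿ) / (1 - r)
S_7 = 46(1 - (3/4)^7) / (1 - (3/4))
S_7 = 46(1 - (2187/16384)) / (1/4)
S_7 = 326531/2048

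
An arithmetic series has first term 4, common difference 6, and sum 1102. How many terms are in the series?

Using S = n/2 × [2a + (n-1)d]
1102 = n/2 × [2(4) + (n-1)(6)]
1102 = n/2 × [8 + 6n - 6]
2204 = n × [2 + 6n]
6n² + (2)n - 2204 = 0
Discriminant: Δ = (2)² - 4(6)(-2204) = 4 + 52896 = 52900
√Δ = 230
n = [-(2) + √Δ] / (2·6) = (-2 + 230) / 12 = 228 / 12 = 19
(The negative root is discarded since n must be a positive integer.)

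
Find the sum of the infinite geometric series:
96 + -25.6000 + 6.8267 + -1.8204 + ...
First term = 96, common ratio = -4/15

For |r| < 1, S = a / (1 - r)
S = 96 / (1 - (-4/15))
S = 96 / (19/15)
S = 1440/19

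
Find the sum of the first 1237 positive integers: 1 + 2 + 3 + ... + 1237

Formula: ∑k = n(n+1)/2
= 1237×1238/2
= 1531406/2
= 765703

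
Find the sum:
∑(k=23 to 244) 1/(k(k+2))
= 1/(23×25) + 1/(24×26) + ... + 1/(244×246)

Partial fractions: 1/(k(k+2)) = (1/2)[1/k - 1/(k+2)]
Telescoping leaves the first two and last two terms:
= (1/2)[1/23 + 1/24 - 1/245 - 1/246]
= 426943/11089680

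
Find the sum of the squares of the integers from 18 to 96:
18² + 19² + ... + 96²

Use ∑_{k=1}^{n} k² = n(n+1)(2n+1)/6, then subtract the first 17 terms.
∑_{k=1}^{96} k² = 96×97×193/6 = 299536
∑_{k=1}^{17} k² = 17×18×35/6 = 1785
∑_{k=18}^{96} k² = 299536 - 1785 = 297751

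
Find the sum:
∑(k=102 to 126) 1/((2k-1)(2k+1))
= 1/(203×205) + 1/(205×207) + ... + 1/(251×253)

Partial fractions: 1/((2k-1)(2k+1)) = (1/2)[1/(2k-1) - 1/(2k+1)]
The series telescopes:
= (1/2)[1/203 - 1/253]
= 25/51359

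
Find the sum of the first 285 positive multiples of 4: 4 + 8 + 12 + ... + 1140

Factor out 4: = 4(1 + 2 + ... + 285) = 4 × n(n+1)/2
= 4 × 285×286/2
= 4 × 40755
= 163020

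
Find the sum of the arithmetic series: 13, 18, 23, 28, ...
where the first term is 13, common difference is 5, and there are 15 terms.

Sₙ = n/2 × (first + last)
Last term = a + (n-1)d = 13 + (15-1)×5 = 83
S_15 = 15/2 × (13 + 83)
S_15 = 15/2 × 96 = 720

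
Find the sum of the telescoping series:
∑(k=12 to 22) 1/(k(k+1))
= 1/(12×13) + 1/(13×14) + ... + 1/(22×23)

Partial fractions: 1/(k(k+1)) = 1/k - 1/(k+1)
The series telescopes:
= (1/12 - 1/13) + (1/13 - 1/14) + ... + (1/22 - 1/23)
= 1/12 - 1/23
= 11/276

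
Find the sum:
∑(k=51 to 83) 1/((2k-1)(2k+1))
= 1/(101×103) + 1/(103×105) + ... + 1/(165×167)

Partial fractions: 1/((2k-1)(2k+1)) = (1/2)[1/(2k-1) - 1/(2k+1)]
The series telescopes:
= (1/2)[1/101 - 1/167]
= 33/16867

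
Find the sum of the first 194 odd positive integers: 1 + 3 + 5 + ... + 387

Sum of first n odd numbers = n²
= 194²
= 37636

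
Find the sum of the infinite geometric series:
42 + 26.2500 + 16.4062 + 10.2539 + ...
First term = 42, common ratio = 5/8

For |r| < 1, S = a / (1 - r)
S = 42 / (1 - (5/8))
S = 42 / (3/8)
S = 112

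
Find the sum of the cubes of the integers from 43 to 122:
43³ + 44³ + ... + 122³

Use ∑_{k=1}^{n} k³ = [n(n+1)/2]², then subtract the first 42 terms.
∑_{k=1}^{122} k³ = [122×123/2]² = 7503² = 56295009
∑_{k=1}^{42} k³ = [42×43/2]² = 903² = 815409
∑_{k=43}^{122} k³ = 56295009 - 815409 = 55479600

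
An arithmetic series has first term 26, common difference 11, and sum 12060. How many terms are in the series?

Using S = n/2 × [2a + (n-1)d]
12060 = n/2 × [2(26) + (n-1)(11)]
12060 = n/2 × [52 + 11n - 11]
24120 = n × [41 + 11n]
11n² + (41)n - 24120 = 0
Discriminant: Δ = (41)² - 4(11)(-24120) = 1681 + 1061280 = 1062961
√Δ = 1031
n = [-(41) + √Δ] / (2·11) = (-41 + 1031) / 22 = 990 / 22 = 45
(The negative root is discarded since n must be a positive integer.)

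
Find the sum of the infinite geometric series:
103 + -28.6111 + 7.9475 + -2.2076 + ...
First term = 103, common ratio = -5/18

For |r| < 1, S = a / (1 - r)
S = 103 / (1 - (-5/18))
S = 103 / (23/18)
S = 1854/23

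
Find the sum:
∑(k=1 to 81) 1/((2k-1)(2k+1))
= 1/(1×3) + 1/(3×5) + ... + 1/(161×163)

Partial fractions: 1/((2k-1)(2k+1)) = (1/2)[1/(2k-1) - 1/(2k+1)]
The series telescopes:
= (1/2)[1/1 - 1/163]
= 81/163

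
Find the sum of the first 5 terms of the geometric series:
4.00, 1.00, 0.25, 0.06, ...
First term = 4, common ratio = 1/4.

Sₙ = a(1 - rⁿ) / (1 - r)
S_5 = 4(1 - (1/4)^5) / (1 - (1/4))
S_5 = 4(1 - (1/1024)) / (3/4)
S_5 = 341/64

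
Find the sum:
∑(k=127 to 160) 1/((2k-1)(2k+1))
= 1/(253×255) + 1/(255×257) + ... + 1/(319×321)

Partial fractions: 1/((2k-1)(2k+1)) = (1/2)[1/(2k-1) - 1/(2k+1)]
The series telescopes:
= (1/2)[1/253 - 1/321]
= 34/81213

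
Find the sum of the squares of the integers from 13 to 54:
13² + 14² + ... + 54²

Use ∑_{k=1}^{n} k² = n(n+1)(2n+1)/6, then subtract the first 12 terms.
∑_{k=1}^{54} k² = 54×55×109/6 = 53955
∑_{k=1}^{12} k² = 12×13×25/6 = 650
∑_{k=13}^{54} k² = 53955 - 650 = 53305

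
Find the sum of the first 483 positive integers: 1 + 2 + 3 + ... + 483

Formula: ∑k = n(n+1)/2
= 483×484/2
= 233772/2
= 116886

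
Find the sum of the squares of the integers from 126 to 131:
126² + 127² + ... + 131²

Use ∑_{k=1}^{n} k² = n(n+1)(2n+1)/6, then subtract the first 125 terms.
∑_{k=1}^{131} k² = 131×132×263/6 = 757966
∑_{k=1}^{125} k² = 125×126×251/6 = 658875
∑_{k=126}^{131} k² = 757966 - 658875 = 99091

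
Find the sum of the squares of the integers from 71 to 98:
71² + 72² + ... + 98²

Use ∑_{k=1}^{n} k² = n(n+1)(2n+1)/6, then subtract the first 70 terms.
∑_{k=1}^{98} k² = 98×99×197/6 = 318549
∑_{k=1}^{70} k² = 70×71×141/6 = 116795
∑_{k=71}^{98} k² = 318549 - 116795 = 201754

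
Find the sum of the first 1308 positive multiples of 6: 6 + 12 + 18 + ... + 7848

Factor out 6: = 6(1 + 2 + ... + 1308) = 6 × n(n+1)/2
= 6 × 1308×1309/2
= 6 × 856086
= 5136516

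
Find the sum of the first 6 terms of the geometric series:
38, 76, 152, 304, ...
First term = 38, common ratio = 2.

Sₙ = a(1 - rⁿ) / (1 - r)
S_6 = 38(1 - 2^6) / (1 - 2)
S_6 = 38(1 - 64) / (-1)
S_6 = 2394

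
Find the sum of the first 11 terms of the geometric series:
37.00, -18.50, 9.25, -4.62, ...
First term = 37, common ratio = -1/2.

Sₙ = a(1 - rⁿ) / (1 - r)
S_11 = 37(1 - (-1/2)^11) / (1 - (-1/2))
S_11 = 37(1 - (-1/2048)) / (3/2)
S_11 = 25271/1024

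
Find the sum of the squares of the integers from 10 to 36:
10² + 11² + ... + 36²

Use ∑_{k=1}^{n} k² = n(n+1)(2n+1)/6, then subtract the first 9 terms.
∑_{k=1}^{36} k² = 36×37×73/6 = 16206
∑_{k=1}^{9} k² = 9×10×19/6 = 285
∑_{k=10}^{36} k² = 16206 - 285 = 15921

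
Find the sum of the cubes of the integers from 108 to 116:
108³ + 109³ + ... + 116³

Use ∑_{k=1}^{n} k³ = [n(n+1)/2]², then subtract the first 107 terms.
∑_{k=1}^{116} k³ = [116×117/2]² = 6786² = 46049796
∑_{k=1}^{107} k³ = [107×108/2]² = 5778² = 33385284
∑_{k=108}^{116} k³ = 46049796 - 33385284 = 12664512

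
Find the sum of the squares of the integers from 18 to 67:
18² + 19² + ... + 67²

Use ∑_{k=1}^{n} k² = n(n+1)(2n+1)/6, then subtract the first 17 terms.
∑_{k=1}^{67} k² = 67×68×135/6 = 102510
∑_{k=1}^{17} k² = 17×18×35/6 = 1785
∑_{k=18}^{67} k² = 102510 - 1785 = 100725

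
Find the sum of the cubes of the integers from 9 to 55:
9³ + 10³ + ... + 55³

Use ∑_{k=1}^{n} k³ = [n(n+1)/2]², then subtract the first 8 terms.
∑_{k=1}^{55} k³ = [55×56/2]² = 1540² = 2371600
∑_{k=1}^{8} k³ = [8×9/2]² = 36² = 1296
∑_{k=9}^{55} k³ = 2371600 - 1296 = 2370304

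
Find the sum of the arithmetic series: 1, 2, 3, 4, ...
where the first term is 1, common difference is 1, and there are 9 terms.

Sₙ = n/2 × (first + last)
Last term = a + (n-1)d = 1 + (9-1)×1 = 9
S_9 = 9/2 × (1 + 9)
S_9 = 9/2 × 10 = 45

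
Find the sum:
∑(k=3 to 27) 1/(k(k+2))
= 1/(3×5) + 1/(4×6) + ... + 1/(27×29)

Partial fractions: 1/(k(k+2)) = (1/2)[1/k - 1/(k+2)]
Telescoping leaves the first two and last two terms:
= (1/2)[1/3 + 1/4 - 1/28 - 1/29]
= 625/2436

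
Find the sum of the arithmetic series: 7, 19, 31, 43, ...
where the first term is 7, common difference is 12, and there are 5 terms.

Sₙ = n/2 × (first + last)
Last term = a + (n-1)d = 7 + (5-1)×12 = 55
S_5 = 5/2 × (7 + 55)
S_5 = 5/2 × 62 = 155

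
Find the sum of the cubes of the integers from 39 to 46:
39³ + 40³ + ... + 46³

Use ∑_{k=1}^{n} k³ = [n(n+1)/2]², then subtract the first 38 terms.
∑_{k=1}^{46} k³ = [46×47/2]² = 1081² = 1168561
∑_{k=1}^{38} k³ = [38×39/2]² = 741² = 549081
∑_{k=39}^{46} k³ = 1168561 - 549081 = 619480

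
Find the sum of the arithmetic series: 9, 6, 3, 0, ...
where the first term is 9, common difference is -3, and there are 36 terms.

Sₙ = n/2 × (first + last)
Last term = a + (n-1)d = 9 + (36-1)×(-3) = -96
S_36 = 36/2 × (9 + (-96))
S_36 = 36/2 × (-87) = -1566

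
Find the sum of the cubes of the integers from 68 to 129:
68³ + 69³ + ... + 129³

Use ∑_{k=1}^{n} k³ = [n(n+1)/2]², then subtract the first 67 terms.
∑_{k=1}^{129} k³ = [129×130/2]² = 8385² = 70308225
∑_{k=1}^{67} k³ = [67×68/2]² = 2278² = 5189284
∑_{k=68}^{129} k³ = 70308225 - 5189284 = 65118941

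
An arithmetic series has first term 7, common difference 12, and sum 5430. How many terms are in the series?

Using S = n/2 × [2a + (n-1)d]
5430 = n/2 × [2(7) + (n-1)(12)]
5430 = n/2 × [14 + 12n - 12]
10860 = n × [2 + 12n]
12n² + (2)n - 10860 = 0
Discriminant: Δ = (2)² - 4(12)(-10860) = 4 + 521280 = 521284
√Δ = 722
n = [-(2) + √Δ] / (2·12) = (-2 + 722) / 24 = 720 / 24 = 30
(The negative root is discarded since n must be a positive integer.)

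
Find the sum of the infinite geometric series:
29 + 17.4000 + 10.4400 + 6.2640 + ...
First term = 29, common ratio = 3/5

For |r| < 1, S = a / (1 - r)
S = 29 / (1 - (3/5))
S = 29 / (2/5)
S = 145/2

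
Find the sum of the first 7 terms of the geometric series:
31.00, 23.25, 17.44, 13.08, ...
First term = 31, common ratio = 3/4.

Sₙ = a(1 - rⁿ) / (1 - r)
S_7 = 31(1 - (3/4)^7) / (1 - (3/4))
S_7 = 31(1 - (2187/16384)) / (1/4)
S_7 = 440107/4096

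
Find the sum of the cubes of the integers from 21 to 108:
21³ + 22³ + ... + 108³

Use ∑_{k=1}^{n} k³ = [n(n+1)/2]², then subtract the first 20 terms.
∑_{k=1}^{108} k³ = [108×109/2]² = 5886² = 34644996
∑_{k=1}^{20} k³ = [20×21/2]² = 210² = 44100
∑_{k=21}^{108} k³ = 34644996 - 44100 = 34600896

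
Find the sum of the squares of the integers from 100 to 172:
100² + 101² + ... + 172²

Use ∑_{k=1}^{n} k² = n(n+1)(2n+1)/6, then subtract the first 99 terms.
∑_{k=1}^{172} k² = 172×173×345/6 = 1710970
∑_{k=1}^{99} k² = 99×100×199/6 = 328350
∑_{k=100}^{172} k² = 1710970 - 328350 = 1382620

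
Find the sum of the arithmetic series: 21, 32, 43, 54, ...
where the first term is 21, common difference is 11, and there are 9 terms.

Sₙ = n/2 × (first + last)
Last term = a + (n-1)d = 21 + (9-1)×11 = 109
S_9 = 9/2 × (21 + 109)
S_9 = 9/2 × 130 = 585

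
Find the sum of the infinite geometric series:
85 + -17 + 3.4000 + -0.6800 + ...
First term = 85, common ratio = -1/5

For |r| < 1, S = a / (1 - r)
S = 85 / (1 - (-1/5))
S = 85 / (6/5)
S = 425/6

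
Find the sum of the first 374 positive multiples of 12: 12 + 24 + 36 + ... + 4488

Factor out 12: = 12(1 + 2 + ... + 374) = 12 × n(n+1)/2
= 12 × 374×375/2
= 12 × 70125
= 841500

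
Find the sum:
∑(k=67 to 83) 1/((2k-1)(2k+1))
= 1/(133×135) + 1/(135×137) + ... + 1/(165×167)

Partial fractions: 1/((2k-1)(2k+1)) = (1/2)[1/(2k-1) - 1/(2k+1)]
The series telescopes:
= (1/2)[1/133 - 1/167]
= 17/22211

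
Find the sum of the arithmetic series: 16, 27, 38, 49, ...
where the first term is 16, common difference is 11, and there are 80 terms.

Sₙ = n/2 × (first + last)
Last term = a + (n-1)d = 16 + (80-1)×11 = 885
S_80 = 80/2 × (16 + 885)
S_80 = 80/2 × 901 = 36040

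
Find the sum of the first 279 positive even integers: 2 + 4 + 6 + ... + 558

Sum of first n even numbers = n(n+1)
= 279×280
= 78120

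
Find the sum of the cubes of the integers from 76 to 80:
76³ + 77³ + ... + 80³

Use ∑_{k=1}^{n} k³ = [n(n+1)/2]², then subtract the first 75 terms.
∑_{k=1}^{80} k³ = [80×81/2]² = 3240² = 10497600
∑_{k=1}^{75} k³ = [75×76/2]² = 2850² = 8122500
∑_{k=76}^{80} k³ = 10497600 - 8122500 = 2375100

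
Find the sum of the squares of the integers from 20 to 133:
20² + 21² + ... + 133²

Use ∑_{k=1}^{n} k² = n(n+1)(2n+1)/6, then subtract the first 19 terms.
∑_{k=1}^{133} k² = 133×134×267/6 = 793079
∑_{k=1}^{19} k² = 19×20×39/6 = 2470
∑_{k=20}^{133} k² = 793079 - 2470 = 790609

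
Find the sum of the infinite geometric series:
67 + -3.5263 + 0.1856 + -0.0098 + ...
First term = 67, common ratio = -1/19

For |r| < 1, S = a / (1 - r)
S = 67 / (1 - (-1/19))
S = 67 / (20/19)
S = 1273/20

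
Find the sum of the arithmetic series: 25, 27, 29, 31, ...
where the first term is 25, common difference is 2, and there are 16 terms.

Sₙ = n/2 × (first + last)
Last term = a + (n-1)d = 25 + (16-1)×2 = 55
S_16 = 16/2 × (25 + 55)
S_16 = 16/2 × 80 = 640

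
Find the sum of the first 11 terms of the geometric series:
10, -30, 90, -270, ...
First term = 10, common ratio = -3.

Sₙ = a(1 - rⁿ) / (1 - r)
S_11 = 10(1 - (-3)^11) / (1 - (-3))
S_11 = 10(1 - (-177147)) / (4)
S_11 = 442870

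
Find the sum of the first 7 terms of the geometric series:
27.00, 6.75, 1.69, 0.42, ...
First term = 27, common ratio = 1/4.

Sₙ = a(1 - rⁿ) / (1 - r)
S_7 = 27(1 - (1/4)^7) / (1 - (1/4))
S_7 = 27(1 - (1/16384)) / (3/4)
S_7 = 147447/4096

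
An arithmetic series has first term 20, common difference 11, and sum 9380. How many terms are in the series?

Using S = n/2 × [2a + (n-1)d]
9380 = n/2 × [2(20) + (n-1)(11)]
9380 = n/2 × [40 + 11n - 11]
18760 = n × [29 + 11n]
11n² + (29)n - 18760 = 0
Discriminant: Δ = (29)² - 4(11)(-18760) = 841 + 825440 = 826281
√Δ = 909
n = [-(29) + √Δ] / (2·11) = (-29 + 909) / 22 = 880 / 22 = 40
(The negative root is discarded since n must be a positive integer.)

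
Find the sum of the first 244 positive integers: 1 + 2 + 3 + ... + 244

Formula: ∑k = n(n+1)/2
= 244×245/2
= 59780/2
= 29890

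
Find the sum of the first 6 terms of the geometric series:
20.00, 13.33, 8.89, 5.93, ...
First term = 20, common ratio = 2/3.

Sₙ = a(1 - rⁿ) / (1 - r)
S_6 = 20(1 - (2/3)^6) / (1 - (2/3))
S_6 = 20(1 - (64/729)) / (1/3)
S_6 = 13300/243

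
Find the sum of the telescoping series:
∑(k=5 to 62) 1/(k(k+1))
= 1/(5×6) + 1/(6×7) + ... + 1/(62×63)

Partial fractions: 1/(k(k+1)) = 1/k - 1/(k+1)
The series telescopes:
= (1/5 - 1/6) + (1/6 - 1/7) + ... + (1/62 - 1/63)
= 1/5 - 1/63
= 58/315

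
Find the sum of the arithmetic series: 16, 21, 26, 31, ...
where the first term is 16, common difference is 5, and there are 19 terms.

Sₙ = n/2 × (first + last)
Last term = a + (n-1)d = 16 + (19-1)×5 = 106
S_19 = 19/2 × (16 + 106)
S_19 = 19/2 × 122 = 1159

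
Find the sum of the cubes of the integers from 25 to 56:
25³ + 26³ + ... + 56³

Use ∑_{k=1}^{n} k³ = [n(n+1)/2]², then subtract the first 24 terms.
∑_{k=1}^{56} k³ = [56×57/2]² = 1596² = 2547216
∑_{k=1}^{24} k³ = [24×25/2]² = 300² = 90000
∑_{k=25}^{56} k³ = 2547216 - 90000 = 2457216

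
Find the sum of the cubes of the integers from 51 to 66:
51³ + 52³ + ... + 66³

Use ∑_{k=1}^{n} k³ = [n(n+1)/2]², then subtract the first 50 terms.
∑_{k=1}^{66} k³ = [66×67/2]² = 2211² = 4888521
∑_{k=1}^{50} k³ = [50×51/2]² = 1275² = 1625625
∑_{k=51}^{66} k³ = 4888521 - 1625625 = 3262896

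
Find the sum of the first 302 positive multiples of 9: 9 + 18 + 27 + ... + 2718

Factor out 9: = 9(1 + 2 + ... + 302) = 9 × n(n+1)/2
= 9 × 302×303/2
= 9 × 45753
= 411777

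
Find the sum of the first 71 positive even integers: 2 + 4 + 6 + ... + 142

Sum of first n even numbers = n(n+1)
= 71×72
= 5112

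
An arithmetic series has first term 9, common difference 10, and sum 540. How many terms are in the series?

Using S = n/2 × [2a + (n-1)d]
540 = n/2 × [2(9) + (n-1)(10)]
540 = n/2 × [18 + 10n - 10]
1080 = n × [8 + 10n]
10n² + (8)n - 1080 = 0
Discriminant: Δ = (8)² - 4(10)(-1080) = 64 + 43200 = 43264
√Δ = 208
n = [-(8) + √Δ] / (2·10) = (-8 + 208) / 20 = 200 / 20 = 10
(The negative root is discarded since n must be a positive integer.)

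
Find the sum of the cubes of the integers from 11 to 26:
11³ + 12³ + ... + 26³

Use ∑_{k=1}^{n} k³ = [n(n+1)/2]², then subtract the first 10 terms.
∑_{k=1}^{26} k³ = [26×27/2]² = 351² = 123201
∑_{k=1}^{10} k³ = [10×11/2]² = 55² = 3025
∑_{k=11}^{26} k³ = 123201 - 3025 = 120176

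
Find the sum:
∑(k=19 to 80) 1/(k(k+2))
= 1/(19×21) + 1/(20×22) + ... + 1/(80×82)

Partial fractions: 1/(k(k+2)) = (1/2)[1/k - 1/(k+2)]
Telescoping leaves the first two and last two terms:
= (1/2)[1/19 + 1/20 - 1/81 - 1/82]
= 98549/2523960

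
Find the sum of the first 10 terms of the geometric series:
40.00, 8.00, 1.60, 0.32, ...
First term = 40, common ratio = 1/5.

Sₙ = a(1 - rⁿ) / (1 - r)
S_10 = 40(1 - (1/5)^10) / (1 - (1/5))
S_10 = 40(1 - (1/9765625)) / (4/5)
S_10 = 19531248/390625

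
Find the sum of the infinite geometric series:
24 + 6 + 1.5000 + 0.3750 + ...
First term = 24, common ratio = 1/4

For |r| < 1, S = a / (1 - r)
S = 24 / (1 - (1/4))
S = 24 / (3/4)
S = 32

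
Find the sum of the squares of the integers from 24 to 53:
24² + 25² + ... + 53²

Use ∑_{k=1}^{n} k² = n(n+1)(2n+1)/6, then subtract the first 23 terms.
∑_{k=1}^{53} k² = 53×54×107/6 = 51039
∑_{k=1}^{23} k² = 23×24×47/6 = 4324
∑_{k=24}^{53} k² = 51039 - 4324 = 46715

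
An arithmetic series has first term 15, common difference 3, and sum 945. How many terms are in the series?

Using S = n/2 × [2a + (n-1)d]
945 = n/2 × [2(15) + (n-1)(3)]
945 = n/2 × [30 + 3n - 3]
1890 = n × [27 + 3n]
3n² + (27)n - 1890 = 0
Discriminant: Δ = (27)² - 4(3)(-1890) = 729 + 22680 = 23409
√Δ = 153
n = [-(27) + √Δ] / (2·3) = (-27 + 153) / 6 = 126 / 6 = 21
(The negative root is discarded since n must be a positive integer.)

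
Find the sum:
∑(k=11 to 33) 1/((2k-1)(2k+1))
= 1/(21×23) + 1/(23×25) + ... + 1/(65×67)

Partial fractions: 1/((2k-1)(2k+1)) = (1/2)[1/(2k-1) - 1/(2k+1)]
The series telescopes:
= (1/2)[1/21 - 1/67]
= 23/1407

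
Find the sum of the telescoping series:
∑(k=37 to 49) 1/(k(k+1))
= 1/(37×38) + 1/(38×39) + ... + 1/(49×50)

Partial fractions: 1/(k(k+1)) = 1/k - 1/(k+1)
The series telescopes:
= (1/37 - 1/38) + (1/38 - 1/39) + ... + (1/49 - 1/50)
= 1/37 - 1/50
= 13/1850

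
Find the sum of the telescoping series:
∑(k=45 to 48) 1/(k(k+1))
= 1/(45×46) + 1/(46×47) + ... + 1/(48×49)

Partial fractions: 1/(k(k+1)) = 1/k - 1/(k+1)
The series telescopes:
= (1/45 - 1/46) + (1/46 - 1/47) + ... + (1/48 - 1/49)
= 1/45 - 1/49
= 4/2205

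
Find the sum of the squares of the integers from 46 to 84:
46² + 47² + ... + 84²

Use ∑_{k=1}^{n} k² = n(n+1)(2n+1)/6, then subtract the first 45 terms.
∑_{k=1}^{84} k² = 84×85×169/6 = 201110
∑_{k=1}^{45} k² = 45×46×91/6 = 31395
∑_{k=46}^{84} k² = 201110 - 31395 = 169715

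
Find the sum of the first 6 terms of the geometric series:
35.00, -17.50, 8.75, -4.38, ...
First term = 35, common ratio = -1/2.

Sₙ = a(1 - rⁿ) / (1 - r)
S_6 = 35(1 - (-1/2)^6) / (1 - (-1/2))
S_6 = 35(1 - (1/64)) / (3/2)
S_6 = 735/32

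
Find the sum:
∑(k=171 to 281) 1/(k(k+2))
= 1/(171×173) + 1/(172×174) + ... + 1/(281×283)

Partial fractions: 1/(k(k+2)) = (1/2)[1/k - 1/(k+2)]
Telescoping leaves the first two and last two terms:
= (1/2)[1/171 + 1/172 - 1/282 - 1/283]
= 1792613/782418024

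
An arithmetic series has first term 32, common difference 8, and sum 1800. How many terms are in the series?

Using S = n/2 × [2a + (n-1)d]
1800 = n/2 × [2(32) + (n-1)(8)]
1800 = n/2 × [64 + 8n - 8]
3600 = n × [56 + 8n]
8n² + (56)n - 3600 = 0
Discriminant: Δ = (56)² - 4(8)(-3600) = 3136 + 115200 = 118336
√Δ = 344
n = [-(56) + √Δ] / (2·8) = (-56 + 344) / 16 = 288 / 16 = 18
(The negative root is discarded since n must be a positive integer.)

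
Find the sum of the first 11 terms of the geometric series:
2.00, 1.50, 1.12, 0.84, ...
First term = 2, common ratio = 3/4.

Sₙ = a(1 - rⁿ) / (1 - r)
S_11 = 2(1 - (3/4)^11) / (1 - (3/4))
S_11 = 2(1 - (177147/4194304)) / (1/4)
S_11 = 4017157/524288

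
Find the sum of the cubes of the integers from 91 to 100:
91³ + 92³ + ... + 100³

Use ∑_{k=1}^{n} k³ = [n(n+1)/2]², then subtract the first 90 terms.
∑_{k=1}^{100} k³ = [100×101/2]² = 5050² = 25502500
∑_{k=1}^{90} k³ = [90×91/2]² = 4095² = 16769025
∑_{k=91}^{100} k³ = 25502500 - 16769025 = 8733475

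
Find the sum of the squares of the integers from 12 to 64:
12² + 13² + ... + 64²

Use ∑_{k=1}^{n} k² = n(n+1)(2n+1)/6, then subtract the first 11 terms.
∑_{k=1}^{64} k² = 64×65×129/6 = 89440
∑_{k=1}^{11} k² = 11×12×23/6 = 506
∑_{k=12}^{64} k² = 89440 - 506 = 88934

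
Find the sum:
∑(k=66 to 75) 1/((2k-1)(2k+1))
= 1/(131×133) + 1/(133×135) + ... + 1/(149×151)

Partial fractions: 1/((2k-1)(2k+1)) = (1/2)[1/(2k-1) - 1/(2k+1)]
The series telescopes:
= (1/2)[1/131 - 1/151]
= 10/19781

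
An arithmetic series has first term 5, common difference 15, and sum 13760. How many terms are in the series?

Using S = n/2 × [2a + (n-1)d]
13760 = n/2 × [2(5) + (n-1)(15)]
13760 = n/2 × [10 + 15n - 15]
27520 = n × [-5 + 15n]
15n² + (-5)n - 27520 = 0
Discriminant: Δ = (-5)² - 4(15)(-27520) = 25 + 1651200 = 1651225
√Δ = 1285
n = [-(-5) + √Δ] / (2·15) = (5 + 1285) / 30 = 1290 / 30 = 43
(The negative root is discarded since n must be a positive integer.)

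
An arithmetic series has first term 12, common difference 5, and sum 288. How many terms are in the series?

Using S = n/2 × [2a + (n-1)d]
288 = n/2 × [2(12) + (n-1)(5)]
288 = n/2 × [24 + 5n - 5]
576 = n × [19 + 5n]
5n² + (19)n - 576 = 0
Discriminant: Δ = (19)² - 4(5)(-576) = 361 + 11520 = 11881
√Δ = 109
n = [-(19) + √Δ] / (2·5) = (-19 + 109) / 10 = 90 / 10 = 9
(The negative root is discarded since n must be a positive integer.)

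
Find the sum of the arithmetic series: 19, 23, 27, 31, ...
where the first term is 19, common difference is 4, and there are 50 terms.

Sₙ = n/2 × (first + last)
Last term = a + (n-1)d = 19 + (50-1)×4 = 215
S_50 = 50/2 × (19 + 215)
S_50 = 50/2 × 234 = 5850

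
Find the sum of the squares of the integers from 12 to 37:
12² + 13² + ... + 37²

Use ∑_{k=1}^{n} k² = n(n+1)(2n+1)/6, then subtract the first 11 terms.
∑_{k=1}^{37} k² = 37×38×75/6 = 17575
∑_{k=1}^{11} k² = 11×12×23/6 = 506
∑_{k=12}^{37} k² = 17575 - 506 = 17069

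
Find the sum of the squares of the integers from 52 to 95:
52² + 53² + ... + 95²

Use ∑_{k=1}^{n} k² = n(n+1)(2n+1)/6, then subtract the first 51 terms.
∑_{k=1}^{95} k² = 95×96×191/6 = 290320
∑_{k=1}^{51} k² = 51×52×103/6 = 45526
∑_{k=52}^{95} k² = 290320 - 45526 = 244794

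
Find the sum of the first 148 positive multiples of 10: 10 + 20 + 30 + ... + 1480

Factor out 10: = 10(1 + 2 + ... + 148) = 10 × n(n+1)/2
= 10 × 148×149/2
= 10 × 11026
= 110260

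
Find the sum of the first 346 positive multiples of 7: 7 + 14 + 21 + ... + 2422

Factor out 7: = 7(1 + 2 + ... + 346) = 7 × n(n+1)/2
= 7 × 346×347/2
= 7 × 60031
= 420217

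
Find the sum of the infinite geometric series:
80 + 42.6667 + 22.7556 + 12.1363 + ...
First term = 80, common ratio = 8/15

For |r| < 1, S = a / (1 - r)
S = 80 / (1 - (8/15))
S = 80 / (7/15)
S = 1200/7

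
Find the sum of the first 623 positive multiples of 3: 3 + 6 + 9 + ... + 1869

Factor out 3: = 3(1 + 2 + ... + 623) = 3 × n(n+1)/2
= 3 × 623×624/2
= 3 × 194376
= 583128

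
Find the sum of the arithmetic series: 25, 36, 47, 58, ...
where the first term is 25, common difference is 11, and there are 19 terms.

Sₙ = n/2 × (first + last)
Last term = a + (n-1)d = 25 + (19-1)×11 = 223
S_19 = 19/2 × (25 + 223)
S_19 = 19/2 × 248 = 2356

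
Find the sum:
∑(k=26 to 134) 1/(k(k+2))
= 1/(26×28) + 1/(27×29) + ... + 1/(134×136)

Partial fractions: 1/(k(k+2)) = (1/2)[1/k - 1/(k+2)]
Telescoping leaves the first two and last two terms:
= (1/2)[1/26 + 1/27 - 1/135 - 1/136]
= 14497/477360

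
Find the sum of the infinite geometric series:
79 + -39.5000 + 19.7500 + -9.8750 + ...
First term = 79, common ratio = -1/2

For |r| < 1, S = a / (1 - r)
S = 79 / (1 - (-1/2))
S = 79 / (3/2)
S = 158/3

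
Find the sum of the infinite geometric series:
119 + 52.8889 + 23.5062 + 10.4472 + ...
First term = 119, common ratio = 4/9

For |r| < 1, S = a / (1 - r)
S = 119 / (1 - (4/9))
S = 119 / (5/9)
S = 1071/5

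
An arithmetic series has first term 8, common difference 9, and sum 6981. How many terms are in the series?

Using S = n/2 × [2a + (n-1)d]
6981 = n/2 × [2(8) + (n-1)(9)]
6981 = n/2 × [16 + 9n - 9]
13962 = n × [7 + 9n]
9n² + (7)n - 13962 = 0
Discriminant: Δ = (7)² - 4(9)(-13962) = 49 + 502632 = 502681
√Δ = 709
n = [-(7) + √Δ] / (2·9) = (-7 + 709) / 18 = 702 / 18 = 39
(The negative root is discarded since n must be a positive integer.)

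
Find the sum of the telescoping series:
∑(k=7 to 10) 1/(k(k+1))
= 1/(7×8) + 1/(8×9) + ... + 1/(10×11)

Partial fractions: 1/(k(k+1)) = 1/k - 1/(k+1)
The series telescopes:
= (1/7 - 1/8) + (1/8 - 1/9) + ... + (1/10 - 1/11)
= 1/7 - 1/11
= 4/77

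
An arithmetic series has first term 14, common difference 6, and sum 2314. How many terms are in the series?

Using S = n/2 × [2a + (n-1)d]
2314 = n/2 × [2(14) + (n-1)(6)]
2314 = n/2 × [28 + 6n - 6]
4628 = n × [22 + 6n]
6n² + (22)n - 4628 = 0
Discriminant: Δ = (22)² - 4(6)(-4628) = 484 + 111072 = 111556
√Δ = 334
n = [-(22) + √Δ] / (2·6) = (-22 + 334) / 12 = 312 / 12 = 26
(The negative root is discarded since n must be a positive integer.)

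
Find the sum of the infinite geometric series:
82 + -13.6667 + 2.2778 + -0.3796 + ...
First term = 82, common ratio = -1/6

For |r| < 1, S = a / (1 - r)
S = 82 / (1 - (-1/6))
S = 82 / (7/6)
S = 492/7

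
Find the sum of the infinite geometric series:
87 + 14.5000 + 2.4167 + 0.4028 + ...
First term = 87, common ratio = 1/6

For |r| < 1, S = a / (1 - r)
S = 87 / (1 - (1/6))
S = 87 / (5/6)
S = 522/5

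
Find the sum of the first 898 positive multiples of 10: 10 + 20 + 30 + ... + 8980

Factor out 10: = 10(1 + 2 + ... + 898) = 10 × n(n+1)/2
= 10 × 898×899/2
= 10 × 403651
= 4036510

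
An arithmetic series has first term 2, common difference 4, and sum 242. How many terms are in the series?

Using S = n/2 × [2a + (n-1)d]
242 = n/2 × [2(2) + (n-1)(4)]
242 = n/2 × [4 + 4n - 4]
484 = n × [0 + 4n]
4n² + (0)n - 484 = 0
Discriminant: Δ = (0)² - 4(4)(-484) = 0 + 7744 = 7744
√Δ = 88
n = [-(0) + √Δ] / (2·4) = (0 + 88) / 8 = 88 / 8 = 11
(The negative root is discarded since n must be a positive integer.)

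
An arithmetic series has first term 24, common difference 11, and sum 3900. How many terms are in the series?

Using S = n/2 × [2a + (n-1)d]
3900 = n/2 × [2(24) + (n-1)(11)]
3900 = n/2 × [48 + 11n - 11]
7800 = n × [37 + 11n]
11n² + (37)n - 7800 = 0
Discriminant: Δ = (37)² - 4(11)(-7800) = 1369 + 343200 = 344569
√Δ = 587
n = [-(37) + √Δ] / (2·11) = (-37 + 587) / 22 = 550 / 22 = 25
(The negative root is discarded since n must be a positive integer.)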